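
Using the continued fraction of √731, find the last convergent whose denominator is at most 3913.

√731 = [27; 27, 54, …] (period length 2).
Convergents:
  p_0/q_0 = 27/1
  p_1/q_1 = 730/27
  p_2/q_2 = 39447/1459
  p_3/q_3 = 1065799/39420
q_2 = 1459 ≤ 3913 < 39420 = q_3, so the answer is 39447/1459.

39447/1459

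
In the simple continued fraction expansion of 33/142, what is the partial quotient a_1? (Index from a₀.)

33 = 0·142 + 33   →  a_0 = 0
142 = 4·33 + 10   →  a_1 = 4

4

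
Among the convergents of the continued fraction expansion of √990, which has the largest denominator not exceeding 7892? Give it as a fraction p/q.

√990 = [31; 2, 6, 2, 62, …] (period length 4).
Convergents:
  p_0/q_0 = 31/1
  p_1/q_1 = 63/2
  p_2/q_2 = 409/13
  p_3/q_3 = 881/28
  p_4/q_4 = 55031/1749
  p_5/q_5 = 110943/3526
  p_6/q_6 = 720689/22905
q_5 = 3526 ≤ 7892 < 22905 = q_6, so the answer is 110943/3526.

110943/3526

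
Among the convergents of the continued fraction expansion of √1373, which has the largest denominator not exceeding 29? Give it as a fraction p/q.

√1373 = [37; 18, 1, 1, 18, 74, …] (period length 5).
Convergents:
  p_0/q_0 = 37/1
  p_1/q_1 = 667/18
  p_2/q_2 = 704/19
  p_3/q_3 = 1371/37
q_2 = 19 ≤ 29 < 37 = q_3, so the answer is 704/19.

704/19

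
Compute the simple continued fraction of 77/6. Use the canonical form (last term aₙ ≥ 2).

[12; 1, 5]

77 = 12·6 + 5
6 = 1·5 + 1
5 = 5·1 + 0  (stop)
So 77/6 = [12; 1, 5].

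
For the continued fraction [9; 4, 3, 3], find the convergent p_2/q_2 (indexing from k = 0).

120/13

Using pₖ = aₖpₖ₋₁ + pₖ₋₂, qₖ = aₖqₖ₋₁ + qₖ₋₂ (with p₋₁=1, p₋₂=0, q₋₁=0, q₋₂=1):
  k=0: a=9, p=9, q=1
  k=1: a=4, p=37, q=4
  k=2: a=3, p=120, q=13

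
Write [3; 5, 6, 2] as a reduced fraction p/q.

214/67

Fold from the inside: start with 2/1.
  6 + 1/2 = 13/2
  5 + 2/13 = 67/13
  3 + 13/67 = 214/67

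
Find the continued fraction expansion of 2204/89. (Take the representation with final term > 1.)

2204 = 24*89 + 68
89 = 1*68 + 21
68 = 3*21 + 5
21 = 4*5 + 1
5 = 5*1 + 0  (stop)
So 2204/89 = [24; 1, 3, 4, 5].

[24; 1, 3, 4, 5]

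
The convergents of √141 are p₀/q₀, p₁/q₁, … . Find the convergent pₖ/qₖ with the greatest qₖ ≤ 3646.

√141 = [11; 1, 6, 1, 22, …] (period length 4).
Convergents:
  p_0/q_0 = 11/1
  p_1/q_1 = 12/1
  p_2/q_2 = 83/7
  p_3/q_3 = 95/8
  p_4/q_4 = 2173/183
  p_5/q_5 = 2268/191
  p_6/q_6 = 15781/1329
  p_7/q_7 = 18049/1520
  p_8/q_8 = 412859/34769
q_7 = 1520 ≤ 3646 < 34769 = q_8, so the answer is 18049/1520.

18049/1520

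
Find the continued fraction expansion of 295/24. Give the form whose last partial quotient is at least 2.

295 = 12·24 + 7
24 = 3·7 + 3
7 = 2·3 + 1
3 = 3·1 + 0  (stop)
So 295/24 = [12; 3, 2, 3].

[12; 3, 2, 3]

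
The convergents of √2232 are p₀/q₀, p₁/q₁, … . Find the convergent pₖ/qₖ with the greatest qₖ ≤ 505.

7937/168

√2232 = [47; 4, 10, 4, 94, …] (period length 4).
Convergents:
  p_0/q_0 = 47/1
  p_1/q_1 = 189/4
  p_2/q_2 = 1937/41
  p_3/q_3 = 7937/168
  p_4/q_4 = 748015/15833
q_3 = 168 ≤ 505 < 15833 = q_4, so the answer is 7937/168.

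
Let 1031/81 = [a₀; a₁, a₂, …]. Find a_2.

2

1031 = 12·81 + 59   →  a_0 = 12
81 = 1·59 + 22   →  a_1 = 1
59 = 2·22 + 15   →  a_2 = 2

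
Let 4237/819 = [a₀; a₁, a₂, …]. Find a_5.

3

4237 = 5·819 + 142   →  a_0 = 5
819 = 5·142 + 109   →  a_1 = 5
142 = 1·109 + 33   →  a_2 = 1
109 = 3·33 + 10   →  a_3 = 3
33 = 3·10 + 3   →  a_4 = 3
10 = 3·3 + 1   →  a_5 = 3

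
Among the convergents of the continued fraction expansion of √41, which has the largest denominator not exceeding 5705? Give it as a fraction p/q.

√41 = [6; 2, 2, 12, …] (period length 3).
Convergents:
  p_0/q_0 = 6/1
  p_1/q_1 = 13/2
  p_2/q_2 = 32/5
  p_3/q_3 = 397/62
  p_4/q_4 = 826/129
  p_5/q_5 = 2049/320
  p_6/q_6 = 25414/3969
  p_7/q_7 = 52877/8258
q_6 = 3969 ≤ 5705 < 8258 = q_7, so the answer is 25414/3969.

25414/3969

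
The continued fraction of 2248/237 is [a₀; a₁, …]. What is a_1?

2248 = 9·237 + 115   →  a_0 = 9
237 = 2·115 + 7   →  a_1 = 2

2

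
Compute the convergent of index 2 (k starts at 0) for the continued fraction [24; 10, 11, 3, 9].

Using pₖ = aₖpₖ₋₁ + pₖ₋₂, qₖ = aₖqₖ₋₁ + qₖ₋₂ (with p₋₁=1, p₋₂=0, q₋₁=0, q₋₂=1):
  k=0: a=24, p=24, q=1
  k=1: a=10, p=241, q=10
  k=2: a=11, p=2675, q=111

2675/111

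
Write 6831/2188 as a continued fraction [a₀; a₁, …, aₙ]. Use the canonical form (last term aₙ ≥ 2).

[3; 8, 5, 7, 2, 3]

6831 = 3×2188 + 267
2188 = 8×267 + 52
267 = 5×52 + 7
52 = 7×7 + 3
7 = 2×3 + 1
3 = 3×1 + 0  (stop)
So 6831/2188 = [3; 8, 5, 7, 2, 3].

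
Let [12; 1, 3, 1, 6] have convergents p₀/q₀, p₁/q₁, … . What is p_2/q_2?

Using pₖ = aₖpₖ₋₁ + pₖ₋₂, qₖ = aₖqₖ₋₁ + qₖ₋₂ (with p₋₁=1, p₋₂=0, q₋₁=0, q₋₂=1):
  k=0: a=12, p=12, q=1
  k=1: a=1, p=13, q=1
  k=2: a=3, p=51, q=4

51/4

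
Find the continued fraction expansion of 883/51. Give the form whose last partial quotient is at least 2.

883 = 17*51 + 16
51 = 3*16 + 3
16 = 5*3 + 1
3 = 3*1 + 0  (stop)
So 883/51 = [17; 3, 5, 3].

[17; 3, 5, 3]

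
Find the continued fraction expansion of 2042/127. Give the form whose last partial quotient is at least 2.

[16; 12, 1, 2, 3]

2042 = 16*127 + 10
127 = 12*10 + 7
10 = 1*7 + 3
7 = 2*3 + 1
3 = 3*1 + 0  (stop)
So 2042/127 = [16; 12, 1, 2, 3].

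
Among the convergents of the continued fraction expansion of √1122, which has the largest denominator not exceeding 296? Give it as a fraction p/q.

√1122 = [33; 2, 66, …] (period length 2).
Convergents:
  p_0/q_0 = 33/1
  p_1/q_1 = 67/2
  p_2/q_2 = 4455/133
  p_3/q_3 = 8977/268
  p_4/q_4 = 596937/17821
q_3 = 268 ≤ 296 < 17821 = q_4, so the answer is 8977/268.

8977/268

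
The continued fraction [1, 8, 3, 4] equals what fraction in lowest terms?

121/108

Fold from the inside: start with 4/1.
  3 + 1/4 = 13/4
  8 + 4/13 = 108/13
  1 + 13/108 = 121/108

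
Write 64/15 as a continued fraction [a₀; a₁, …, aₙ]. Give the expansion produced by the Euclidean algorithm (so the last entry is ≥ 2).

64 = 4·15 + 4
15 = 3·4 + 3
4 = 1·3 + 1
3 = 3·1 + 0  (stop)
So 64/15 = [4; 3, 1, 3].

[4; 3, 1, 3]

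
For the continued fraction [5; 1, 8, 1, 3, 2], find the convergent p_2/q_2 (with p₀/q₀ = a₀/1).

53/9

Using pₖ = aₖpₖ₋₁ + pₖ₋₂, qₖ = aₖqₖ₋₁ + qₖ₋₂ (with p₋₁=1, p₋₂=0, q₋₁=0, q₋₂=1):
  k=0: a=5, p=5, q=1
  k=1: a=1, p=6, q=1
  k=2: a=8, p=53, q=9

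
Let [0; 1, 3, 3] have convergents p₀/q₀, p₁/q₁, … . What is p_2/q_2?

3/4

Using pₖ = aₖpₖ₋₁ + pₖ₋₂, qₖ = aₖqₖ₋₁ + qₖ₋₂ (with p₋₁=1, p₋₂=0, q₋₁=0, q₋₂=1):
  k=0: a=0, p=0, q=1
  k=1: a=1, p=1, q=1
  k=2: a=3, p=3, q=4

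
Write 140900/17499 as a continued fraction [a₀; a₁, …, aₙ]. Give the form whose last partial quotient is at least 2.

140900 = 8·17499 + 908
17499 = 19·908 + 247
908 = 3·247 + 167
247 = 1·167 + 80
167 = 2·80 + 7
80 = 11·7 + 3
7 = 2·3 + 1
3 = 3·1 + 0  (stop)
So 140900/17499 = [8; 19, 3, 1, 2, 11, 2, 3].

[8; 19, 3, 1, 2, 11, 2, 3]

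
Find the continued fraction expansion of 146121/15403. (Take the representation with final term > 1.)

[9; 2, 18, 17, 3, 2, 3]

146121 = 9*15403 + 7494
15403 = 2*7494 + 415
7494 = 18*415 + 24
415 = 17*24 + 7
24 = 3*7 + 3
7 = 2*3 + 1
3 = 3*1 + 0  (stop)
So 146121/15403 = [9; 2, 18, 17, 3, 2, 3].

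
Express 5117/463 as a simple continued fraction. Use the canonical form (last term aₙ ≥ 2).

[11; 19, 3, 2, 3]

5117 = 11·463 + 24
463 = 19·24 + 7
24 = 3·7 + 3
7 = 2·3 + 1
3 = 3·1 + 0  (stop)
So 5117/463 = [11; 19, 3, 2, 3].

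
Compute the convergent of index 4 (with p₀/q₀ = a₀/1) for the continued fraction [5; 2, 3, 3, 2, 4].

288/53

Using pₖ = aₖpₖ₋₁ + pₖ₋₂, qₖ = aₖqₖ₋₁ + qₖ₋₂ (with p₋₁=1, p₋₂=0, q₋₁=0, q₋₂=1):
  k=0: a=5, p=5, q=1
  k=1: a=2, p=11, q=2
  k=2: a=3, p=38, q=7
  k=3: a=3, p=125, q=23
  k=4: a=2, p=288, q=53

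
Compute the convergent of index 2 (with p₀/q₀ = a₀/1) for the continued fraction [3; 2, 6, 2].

45/13

Using pₖ = aₖpₖ₋₁ + pₖ₋₂, qₖ = aₖqₖ₋₁ + qₖ₋₂ (with p₋₁=1, p₋₂=0, q₋₁=0, q₋₂=1):
  k=0: a=3, p=3, q=1
  k=1: a=2, p=7, q=2
  k=2: a=6, p=45, q=13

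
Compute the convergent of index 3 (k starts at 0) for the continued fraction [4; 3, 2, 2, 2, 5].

73/17

Using pₖ = aₖpₖ₋₁ + pₖ₋₂, qₖ = aₖqₖ₋₁ + qₖ₋₂ (with p₋₁=1, p₋₂=0, q₋₁=0, q₋₂=1):
  k=0: a=4, p=4, q=1
  k=1: a=3, p=13, q=3
  k=2: a=2, p=30, q=7
  k=3: a=2, p=73, q=17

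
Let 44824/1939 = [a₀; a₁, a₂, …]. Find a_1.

44824 = 23·1939 + 227   →  a_0 = 23
1939 = 8·227 + 123   →  a_1 = 8

8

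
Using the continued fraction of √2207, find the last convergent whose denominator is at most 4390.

√2207 = [46; 1, 45, 1, 92, …] (period length 4).
Convergents:
  p_0/q_0 = 46/1
  p_1/q_1 = 47/1
  p_2/q_2 = 2161/46
  p_3/q_3 = 2208/47
  p_4/q_4 = 205297/4370
  p_5/q_5 = 207505/4417
q_4 = 4370 ≤ 4390 < 4417 = q_5, so the answer is 205297/4370.

205297/4370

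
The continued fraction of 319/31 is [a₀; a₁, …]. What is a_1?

319 = 10·31 + 9   →  a_0 = 10
31 = 3·9 + 4   →  a_1 = 3

3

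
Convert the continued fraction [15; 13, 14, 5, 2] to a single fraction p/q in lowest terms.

30741/2039

Fold from the inside: start with 2/1.
  5 + 1/2 = 11/2
  14 + 2/11 = 156/11
  13 + 11/156 = 2039/156
  15 + 156/2039 = 30741/2039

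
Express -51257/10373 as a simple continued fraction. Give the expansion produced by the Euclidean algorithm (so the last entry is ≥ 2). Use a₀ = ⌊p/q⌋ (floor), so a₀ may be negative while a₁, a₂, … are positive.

-51257 = -5·10373 + 608
10373 = 17·608 + 37
608 = 16·37 + 16
37 = 2·16 + 5
16 = 3·5 + 1
5 = 5·1 + 0  (stop)
So -51257/10373 = [-5; 17, 16, 2, 3, 5].

[-5; 17, 16, 2, 3, 5]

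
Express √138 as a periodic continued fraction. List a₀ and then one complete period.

a₀ = ⌊√138⌋ = 11.
With m₀=0, d₀=1 and mₖ₊₁ = dₖaₖ − mₖ, dₖ₊₁ = (n − mₖ₊₁²)/dₖ, aₖ₊₁ = ⌊(a₀+mₖ₊₁)/dₖ₊₁⌋:
  k=1: m=11, d=17, a=1
  k=2: m=6, d=6, a=2
  k=3: m=6, d=17, a=1
  k=4: m=11, d=1, a=22
d=1 and a=2a₀=22 at k=4, so the next step gives (m, d) = (11, 17) again — its k=1 value — and the period has length 4.

[11; 1, 2, 1, 22]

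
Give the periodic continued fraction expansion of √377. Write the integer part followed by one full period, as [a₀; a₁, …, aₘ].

a₀ = ⌊√377⌋ = 19.
With m₀=0, d₀=1 and mₖ₊₁ = dₖaₖ − mₖ, dₖ₊₁ = (n − mₖ₊₁²)/dₖ, aₖ₊₁ = ⌊(a₀+mₖ₊₁)/dₖ₊₁⌋:
  k=1: m=19, d=16, a=2
  k=2: m=13, d=13, a=2
  k=3: m=13, d=16, a=2
  k=4: m=19, d=1, a=38
d=1 and a=2a₀=38 at k=4, so the next step gives (m, d) = (19, 16) again — its k=1 value — and the period has length 4.

[19; 2, 2, 2, 38]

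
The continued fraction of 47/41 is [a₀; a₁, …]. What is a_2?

1

47 = 1·41 + 6   →  a_0 = 1
41 = 6·6 + 5   →  a_1 = 6
6 = 1·5 + 1   →  a_2 = 1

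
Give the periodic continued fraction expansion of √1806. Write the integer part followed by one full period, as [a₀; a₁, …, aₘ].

a₀ = ⌊√1806⌋ = 42.

[42; 2, 84]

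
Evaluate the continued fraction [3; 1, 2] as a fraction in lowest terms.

Fold from the inside: start with 2/1.
  1 + 1/2 = 3/2
  3 + 2/3 = 11/3

11/3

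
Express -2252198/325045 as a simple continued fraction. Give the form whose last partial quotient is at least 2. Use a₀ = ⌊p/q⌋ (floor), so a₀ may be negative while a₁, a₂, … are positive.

[-7; 14, 16, 2, 3, 14, 14]

-2252198 = -7×325045 + 23117
325045 = 14×23117 + 1407
23117 = 16×1407 + 605
1407 = 2×605 + 197
605 = 3×197 + 14
197 = 14×14 + 1
14 = 14×1 + 0  (stop)
So -2252198/325045 = [-7; 14, 16, 2, 3, 14, 14].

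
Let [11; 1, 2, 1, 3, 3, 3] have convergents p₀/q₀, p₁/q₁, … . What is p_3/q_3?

47/4

Using pₖ = aₖpₖ₋₁ + pₖ₋₂, qₖ = aₖqₖ₋₁ + qₖ₋₂ (with p₋₁=1, p₋₂=0, q₋₁=0, q₋₂=1):
  k=0: a=11, p=11, q=1
  k=1: a=1, p=12, q=1
  k=2: a=2, p=35, q=3
  k=3: a=1, p=47, q=4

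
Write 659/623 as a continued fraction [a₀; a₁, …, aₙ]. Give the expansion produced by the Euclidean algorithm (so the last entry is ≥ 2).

659 = 1·623 + 36
623 = 17·36 + 11
36 = 3·11 + 3
11 = 3·3 + 2
3 = 1·2 + 1
2 = 2·1 + 0  (stop)
So 659/623 = [1; 17, 3, 3, 1, 2].

[1; 17, 3, 3, 1, 2]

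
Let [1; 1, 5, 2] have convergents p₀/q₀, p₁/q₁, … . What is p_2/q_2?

11/6

Using pₖ = aₖpₖ₋₁ + pₖ₋₂, qₖ = aₖqₖ₋₁ + qₖ₋₂ (with p₋₁=1, p₋₂=0, q₋₁=0, q₋₂=1):
  k=0: a=1, p=1, q=1
  k=1: a=1, p=2, q=1
  k=2: a=5, p=11, q=6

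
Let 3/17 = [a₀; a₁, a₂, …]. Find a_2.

1

3 = 0·17 + 3   →  a_0 = 0
17 = 5·3 + 2   →  a_1 = 5
3 = 1·2 + 1   →  a_2 = 1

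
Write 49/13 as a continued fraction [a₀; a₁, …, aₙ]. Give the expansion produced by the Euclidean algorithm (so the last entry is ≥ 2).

[3; 1, 3, 3]

49 = 3·13 + 10
13 = 1·10 + 3
10 = 3·3 + 1
3 = 3·1 + 0  (stop)
So 49/13 = [3; 1, 3, 3].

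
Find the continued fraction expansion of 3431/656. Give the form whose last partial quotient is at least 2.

3431 = 5*656 + 151
656 = 4*151 + 52
151 = 2*52 + 47
52 = 1*47 + 5
47 = 9*5 + 2
5 = 2*2 + 1
2 = 2*1 + 0  (stop)
So 3431/656 = [5; 4, 2, 1, 9, 2, 2].

[5; 4, 2, 1, 9, 2, 2]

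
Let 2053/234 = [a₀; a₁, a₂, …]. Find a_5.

2

2053 = 8·234 + 181   →  a_0 = 8
234 = 1·181 + 53   →  a_1 = 1
181 = 3·53 + 22   →  a_2 = 3
53 = 2·22 + 9   →  a_3 = 2
22 = 2·9 + 4   →  a_4 = 2
9 = 2·4 + 1   →  a_5 = 2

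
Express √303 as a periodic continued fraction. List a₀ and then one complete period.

[17; 2, 2, 5, 2, 2, 34]

a₀ = ⌊√303⌋ = 17.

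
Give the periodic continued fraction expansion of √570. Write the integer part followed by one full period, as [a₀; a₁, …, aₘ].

a₀ = ⌊√570⌋ = 23.
With m₀=0, d₀=1 and mₖ₊₁ = dₖaₖ − mₖ, dₖ₊₁ = (n − mₖ₊₁²)/dₖ, aₖ₊₁ = ⌊(a₀+mₖ₊₁)/dₖ₊₁⌋:
  k=1: m=23, d=41, a=1
  k=2: m=18, d=6, a=6
  k=3: m=18, d=41, a=1
  k=4: m=23, d=1, a=46
d=1 and a=2a₀=46 at k=4, so the next step gives (m, d) = (23, 41) again — its k=1 value — and the period has length 4.

[23; 1, 6, 1, 46]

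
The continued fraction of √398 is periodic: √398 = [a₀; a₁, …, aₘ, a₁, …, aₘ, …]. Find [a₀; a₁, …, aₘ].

[19; 1, 18, 1, 38]

a₀ = ⌊√398⌋ = 19.
With m₀=0, d₀=1 and mₖ₊₁ = dₖaₖ − mₖ, dₖ₊₁ = (n − mₖ₊₁²)/dₖ, aₖ₊₁ = ⌊(a₀+mₖ₊₁)/dₖ₊₁⌋:
  k=1: m=19, d=37, a=1
  k=2: m=18, d=2, a=18
  k=3: m=18, d=37, a=1
  k=4: m=19, d=1, a=38
d=1 and a=2a₀=38 at k=4, so the next step gives (m, d) = (19, 37) again — its k=1 value — and the period has length 4.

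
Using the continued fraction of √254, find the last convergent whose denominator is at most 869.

√254 = [15; 1, 14, 1, 30, …] (period length 4).
Convergents:
  p_0/q_0 = 15/1
  p_1/q_1 = 16/1
  p_2/q_2 = 239/15
  p_3/q_3 = 255/16
  p_4/q_4 = 7889/495
  p_5/q_5 = 8144/511
  p_6/q_6 = 121905/7649
q_5 = 511 ≤ 869 < 7649 = q_6, so the answer is 8144/511.

8144/511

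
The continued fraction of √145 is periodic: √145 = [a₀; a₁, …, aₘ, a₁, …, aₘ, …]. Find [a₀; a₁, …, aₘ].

a₀ = ⌊√145⌋ = 12.

[12; 24]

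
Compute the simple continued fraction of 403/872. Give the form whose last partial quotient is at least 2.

403 = 0*872 + 403
872 = 2*403 + 66
403 = 6*66 + 7
66 = 9*7 + 3
7 = 2*3 + 1
3 = 3*1 + 0  (stop)
So 403/872 = [0; 2, 6, 9, 2, 3].

[0; 2, 6, 9, 2, 3]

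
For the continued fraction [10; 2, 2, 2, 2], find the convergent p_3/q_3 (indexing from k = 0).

125/12

Using pₖ = aₖpₖ₋₁ + pₖ₋₂, qₖ = aₖqₖ₋₁ + qₖ₋₂ (with p₋₁=1, p₋₂=0, q₋₁=0, q₋₂=1):
  k=0: a=10, p=10, q=1
  k=1: a=2, p=21, q=2
  k=2: a=2, p=52, q=5
  k=3: a=2, p=125, q=12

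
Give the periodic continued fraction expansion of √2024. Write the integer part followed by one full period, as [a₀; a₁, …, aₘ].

[44; 1, 88]

a₀ = ⌊√2024⌋ = 44.
With m₀=0, d₀=1 and mₖ₊₁ = dₖaₖ − mₖ, dₖ₊₁ = (n − mₖ₊₁²)/dₖ, aₖ₊₁ = ⌊(a₀+mₖ₊₁)/dₖ₊₁⌋:
  k=1: m=44, d=88, a=1
  k=2: m=44, d=1, a=88
d=1 and a=2a₀=88 at k=2, so the next step gives (m, d) = (44, 88) again — its k=1 value — and the period has length 2.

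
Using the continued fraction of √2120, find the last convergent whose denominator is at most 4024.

√2120 = [46; 23, 92, …] (period length 2).
Convergents:
  p_0/q_0 = 46/1
  p_1/q_1 = 1059/23
  p_2/q_2 = 97474/2117
  p_3/q_3 = 2242961/48714
q_2 = 2117 ≤ 4024 < 48714 = q_3, so the answer is 97474/2117.

97474/2117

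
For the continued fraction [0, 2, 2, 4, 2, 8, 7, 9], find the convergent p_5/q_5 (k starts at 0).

169/414

Using pₖ = aₖpₖ₋₁ + pₖ₋₂, qₖ = aₖqₖ₋₁ + qₖ₋₂ (with p₋₁=1, p₋₂=0, q₋₁=0, q₋₂=1):
  k=0: a=0, p=0, q=1
  k=1: a=2, p=1, q=2
  k=2: a=2, p=2, q=5
  k=3: a=4, p=9, q=22
  k=4: a=2, p=20, q=49
  k=5: a=8, p=169, q=414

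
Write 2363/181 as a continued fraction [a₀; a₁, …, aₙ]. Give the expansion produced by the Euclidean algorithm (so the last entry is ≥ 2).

2363 = 13×181 + 10
181 = 18×10 + 1
10 = 10×1 + 0  (stop)
So 2363/181 = [13; 18, 10].

[13; 18, 10]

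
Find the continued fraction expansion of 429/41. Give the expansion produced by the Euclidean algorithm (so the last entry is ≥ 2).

429 = 10*41 + 19
41 = 2*19 + 3
19 = 6*3 + 1
3 = 3*1 + 0  (stop)
So 429/41 = [10; 2, 6, 3].

[10; 2, 6, 3]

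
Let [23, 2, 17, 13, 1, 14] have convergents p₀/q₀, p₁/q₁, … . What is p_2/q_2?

822/35

Using pₖ = aₖpₖ₋₁ + pₖ₋₂, qₖ = aₖqₖ₋₁ + qₖ₋₂ (with p₋₁=1, p₋₂=0, q₋₁=0, q₋₂=1):
  k=0: a=23, p=23, q=1
  k=1: a=2, p=47, q=2
  k=2: a=17, p=822, q=35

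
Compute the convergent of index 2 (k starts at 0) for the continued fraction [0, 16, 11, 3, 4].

11/177

Using pₖ = aₖpₖ₋₁ + pₖ₋₂, qₖ = aₖqₖ₋₁ + qₖ₋₂ (with p₋₁=1, p₋₂=0, q₋₁=0, q₋₂=1):
  k=0: a=0, p=0, q=1
  k=1: a=16, p=1, q=16
  k=2: a=11, p=11, q=177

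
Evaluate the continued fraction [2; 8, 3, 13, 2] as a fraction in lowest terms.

1465/691

Using pₖ = aₖpₖ₋₁ + pₖ₋₂ and qₖ = aₖqₖ₋₁ + qₖ₋₂:
  k=0: a=2, p=2, q=1
  k=1: a=8, p=17, q=8
  k=2: a=3, p=53, q=25
  k=3: a=13, p=706, q=333
  k=4: a=2, p=1465, q=691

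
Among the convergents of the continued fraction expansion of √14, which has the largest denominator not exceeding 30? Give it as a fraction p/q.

101/27

√14 = [3; 1, 2, 1, 6, …] (period length 4).
Convergents:
  p_0/q_0 = 3/1
  p_1/q_1 = 4/1
  p_2/q_2 = 11/3
  p_3/q_3 = 15/4
  p_4/q_4 = 101/27
  p_5/q_5 = 116/31
q_4 = 27 ≤ 30 < 31 = q_5, so the answer is 101/27.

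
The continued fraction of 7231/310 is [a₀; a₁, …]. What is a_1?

3

7231 = 23·310 + 101   →  a_0 = 23
310 = 3·101 + 7   →  a_1 = 3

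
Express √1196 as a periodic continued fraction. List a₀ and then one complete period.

a₀ = ⌊√1196⌋ = 34.
With m₀=0, d₀=1 and mₖ₊₁ = dₖaₖ − mₖ, dₖ₊₁ = (n − mₖ₊₁²)/dₖ, aₖ₊₁ = ⌊(a₀+mₖ₊₁)/dₖ₊₁⌋:
  k=1: m=34, d=40, a=1
  k=2: m=6, d=29, a=1
  k=3: m=23, d=23, a=2
  k=4: m=23, d=29, a=1
  k=5: m=6, d=40, a=1
  k=6: m=34, d=1, a=68
d=1 and a=2a₀=68 at k=6, so the next step gives (m, d) = (34, 40) again — its k=1 value — and the period has length 6.

[34; 1, 1, 2, 1, 1, 68]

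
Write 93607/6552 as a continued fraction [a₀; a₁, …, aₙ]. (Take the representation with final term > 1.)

[14; 3, 2, 18, 1, 2, 16]

93607 = 14·6552 + 1879
6552 = 3·1879 + 915
1879 = 2·915 + 49
915 = 18·49 + 33
49 = 1·33 + 16
33 = 2·16 + 1
16 = 16·1 + 0  (stop)
So 93607/6552 = [14; 3, 2, 18, 1, 2, 16].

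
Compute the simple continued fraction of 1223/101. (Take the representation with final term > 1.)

[12; 9, 5, 2]

1223 = 12·101 + 11
101 = 9·11 + 2
11 = 5·2 + 1
2 = 2·1 + 0  (stop)
So 1223/101 = [12; 9, 5, 2].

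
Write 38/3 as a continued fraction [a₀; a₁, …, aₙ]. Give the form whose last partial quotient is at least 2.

[12; 1, 2]

38 = 12*3 + 2
3 = 1*2 + 1
2 = 2*1 + 0  (stop)
So 38/3 = [12; 1, 2].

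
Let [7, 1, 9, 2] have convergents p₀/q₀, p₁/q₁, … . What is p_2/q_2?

Using pₖ = aₖpₖ₋₁ + pₖ₋₂, qₖ = aₖqₖ₋₁ + qₖ₋₂ (with p₋₁=1, p₋₂=0, q₋₁=0, q₋₂=1):
  k=0: a=7, p=7, q=1
  k=1: a=1, p=8, q=1
  k=2: a=9, p=79, q=10

79/10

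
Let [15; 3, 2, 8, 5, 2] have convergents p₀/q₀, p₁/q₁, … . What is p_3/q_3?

Using pₖ = aₖpₖ₋₁ + pₖ₋₂, qₖ = aₖqₖ₋₁ + qₖ₋₂ (with p₋₁=1, p₋₂=0, q₋₁=0, q₋₂=1):
  k=0: a=15, p=15, q=1
  k=1: a=3, p=46, q=3
  k=2: a=2, p=107, q=7
  k=3: a=8, p=902, q=59

902/59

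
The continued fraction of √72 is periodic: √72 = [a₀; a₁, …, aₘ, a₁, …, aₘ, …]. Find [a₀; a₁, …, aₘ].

[8; 2, 16]

a₀ = ⌊√72⌋ = 8.
With m₀=0, d₀=1 and mₖ₊₁ = dₖaₖ − mₖ, dₖ₊₁ = (n − mₖ₊₁²)/dₖ, aₖ₊₁ = ⌊(a₀+mₖ₊₁)/dₖ₊₁⌋:
  k=1: m=8, d=8, a=2
  k=2: m=8, d=1, a=16
d=1 and a=2a₀=16 at k=2, so the next step gives (m, d) = (8, 8) again — its k=1 value — and the period has length 2.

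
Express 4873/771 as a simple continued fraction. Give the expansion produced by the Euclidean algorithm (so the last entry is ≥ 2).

[6; 3, 8, 4, 3, 2]

4873 = 6*771 + 247
771 = 3*247 + 30
247 = 8*30 + 7
30 = 4*7 + 2
7 = 3*2 + 1
2 = 2*1 + 0  (stop)
So 4873/771 = [6; 3, 8, 4, 3, 2].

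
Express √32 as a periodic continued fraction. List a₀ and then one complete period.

a₀ = ⌊√32⌋ = 5.
With m₀=0, d₀=1 and mₖ₊₁ = dₖaₖ − mₖ, dₖ₊₁ = (n − mₖ₊₁²)/dₖ, aₖ₊₁ = ⌊(a₀+mₖ₊₁)/dₖ₊₁⌋:
  k=1: m=5, d=7, a=1
  k=2: m=2, d=4, a=1
  k=3: m=2, d=7, a=1
  k=4: m=5, d=1, a=10
d=1 and a=2a₀=10 at k=4, so the next step gives (m, d) = (5, 7) again — its k=1 value — and the period has length 4.

[5; 1, 1, 1, 10]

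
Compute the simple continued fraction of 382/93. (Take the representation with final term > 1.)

[4; 9, 3, 3]

382 = 4*93 + 10
93 = 9*10 + 3
10 = 3*3 + 1
3 = 3*1 + 0  (stop)
So 382/93 = [4; 9, 3, 3].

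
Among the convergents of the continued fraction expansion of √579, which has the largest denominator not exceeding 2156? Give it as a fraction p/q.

18504/769

√579 = [24; 16, 48, …] (period length 2).
Convergents:
  p_0/q_0 = 24/1
  p_1/q_1 = 385/16
  p_2/q_2 = 18504/769
  p_3/q_3 = 296449/12320
q_2 = 769 ≤ 2156 < 12320 = q_3, so the answer is 18504/769.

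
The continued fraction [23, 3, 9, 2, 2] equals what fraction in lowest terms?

Fold from the inside: start with 2/1.
  2 + 1/2 = 5/2
  9 + 2/5 = 47/5
  3 + 5/47 = 146/47
  23 + 47/146 = 3405/146

3405/146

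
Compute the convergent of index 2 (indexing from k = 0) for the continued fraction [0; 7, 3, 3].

Using pₖ = aₖpₖ₋₁ + pₖ₋₂, qₖ = aₖqₖ₋₁ + qₖ₋₂ (with p₋₁=1, p₋₂=0, q₋₁=0, q₋₂=1):
  k=0: a=0, p=0, q=1
  k=1: a=7, p=1, q=7
  k=2: a=3, p=3, q=22

3/22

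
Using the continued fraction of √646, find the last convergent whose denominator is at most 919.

15377/605

√646 = [25; 2, 2, 2, 50, …] (period length 4).
Convergents:
  p_0/q_0 = 25/1
  p_1/q_1 = 51/2
  p_2/q_2 = 127/5
  p_3/q_3 = 305/12
  p_4/q_4 = 15377/605
  p_5/q_5 = 31059/1222
q_4 = 605 ≤ 919 < 1222 = q_5, so the answer is 15377/605.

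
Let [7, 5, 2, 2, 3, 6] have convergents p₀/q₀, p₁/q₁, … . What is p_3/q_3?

Using pₖ = aₖpₖ₋₁ + pₖ₋₂, qₖ = aₖqₖ₋₁ + qₖ₋₂ (with p₋₁=1, p₋₂=0, q₋₁=0, q₋₂=1):
  k=0: a=7, p=7, q=1
  k=1: a=5, p=36, q=5
  k=2: a=2, p=79, q=11
  k=3: a=2, p=194, q=27

194/27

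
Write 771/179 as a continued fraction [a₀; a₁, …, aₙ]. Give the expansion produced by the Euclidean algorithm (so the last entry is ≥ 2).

771 = 4·179 + 55
179 = 3·55 + 14
55 = 3·14 + 13
14 = 1·13 + 1
13 = 13·1 + 0  (stop)
So 771/179 = [4; 3, 3, 1, 13].

[4; 3, 3, 1, 13]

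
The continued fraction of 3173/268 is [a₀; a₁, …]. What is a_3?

4

3173 = 11·268 + 225   →  a_0 = 11
268 = 1·225 + 43   →  a_1 = 1
225 = 5·43 + 10   →  a_2 = 5
43 = 4·10 + 3   →  a_3 = 4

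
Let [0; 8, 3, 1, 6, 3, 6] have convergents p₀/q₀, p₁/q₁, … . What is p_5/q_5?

85/702

Using pₖ = aₖpₖ₋₁ + pₖ₋₂, qₖ = aₖqₖ₋₁ + qₖ₋₂ (with p₋₁=1, p₋₂=0, q₋₁=0, q₋₂=1):
  k=0: a=0, p=0, q=1
  k=1: a=8, p=1, q=8
  k=2: a=3, p=3, q=25
  k=3: a=1, p=4, q=33
  k=4: a=6, p=27, q=223
  k=5: a=3, p=85, q=702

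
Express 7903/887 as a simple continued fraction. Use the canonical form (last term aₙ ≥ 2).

7903 = 8·887 + 807
887 = 1·807 + 80
807 = 10·80 + 7
80 = 11·7 + 3
7 = 2·3 + 1
3 = 3·1 + 0  (stop)
So 7903/887 = [8; 1, 10, 11, 2, 3].

[8; 1, 10, 11, 2, 3]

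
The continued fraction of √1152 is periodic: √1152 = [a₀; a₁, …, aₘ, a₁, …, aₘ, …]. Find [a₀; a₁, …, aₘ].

[33; 1, 15, 1, 66]

a₀ = ⌊√1152⌋ = 33.
With m₀=0, d₀=1 and mₖ₊₁ = dₖaₖ − mₖ, dₖ₊₁ = (n − mₖ₊₁²)/dₖ, aₖ₊₁ = ⌊(a₀+mₖ₊₁)/dₖ₊₁⌋:
  k=1: m=33, d=63, a=1
  k=2: m=30, d=4, a=15
  k=3: m=30, d=63, a=1
  k=4: m=33, d=1, a=66
d=1 and a=2a₀=66 at k=4, so the next step gives (m, d) = (33, 63) again — its k=1 value — and the period has length 4.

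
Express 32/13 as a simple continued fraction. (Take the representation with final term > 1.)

[2; 2, 6]

32 = 2×13 + 6
13 = 2×6 + 1
6 = 6×1 + 0  (stop)
So 32/13 = [2; 2, 6].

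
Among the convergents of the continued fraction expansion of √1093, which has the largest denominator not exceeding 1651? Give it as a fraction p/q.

√1093 = [33; 16, 1, 1, 16, 66, …] (period length 5).
Convergents:
  p_0/q_0 = 33/1
  p_1/q_1 = 529/16
  p_2/q_2 = 562/17
  p_3/q_3 = 1091/33
  p_4/q_4 = 18018/545
  p_5/q_5 = 1190279/36003
q_4 = 545 ≤ 1651 < 36003 = q_5, so the answer is 18018/545.

18018/545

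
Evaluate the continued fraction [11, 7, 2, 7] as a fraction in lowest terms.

Using pₖ = aₖpₖ₋₁ + pₖ₋₂ and qₖ = aₖqₖ₋₁ + qₖ₋₂:
  k=0: a=11, p=11, q=1
  k=1: a=7, p=78, q=7
  k=2: a=2, p=167, q=15
  k=3: a=7, p=1247, q=112

1247/112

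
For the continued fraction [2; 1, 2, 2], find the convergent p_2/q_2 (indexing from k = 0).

8/3

Using pₖ = aₖpₖ₋₁ + pₖ₋₂, qₖ = aₖqₖ₋₁ + qₖ₋₂ (with p₋₁=1, p₋₂=0, q₋₁=0, q₋₂=1):
  k=0: a=2, p=2, q=1
  k=1: a=1, p=3, q=1
  k=2: a=2, p=8, q=3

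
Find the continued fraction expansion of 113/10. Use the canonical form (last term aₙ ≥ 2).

[11; 3, 3]

113 = 11*10 + 3
10 = 3*3 + 1
3 = 3*1 + 0  (stop)
So 113/10 = [11; 3, 3].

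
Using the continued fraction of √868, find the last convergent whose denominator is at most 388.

7336/249

√868 = [29; 2, 6, 19, 2, 19, 6, 2, 58, …] (period length 8).
Convergents:
  p_0/q_0 = 29/1
  p_1/q_1 = 59/2
  p_2/q_2 = 383/13
  p_3/q_3 = 7336/249
  p_4/q_4 = 15055/511
q_3 = 249 ≤ 388 < 511 = q_4, so the answer is 7336/249.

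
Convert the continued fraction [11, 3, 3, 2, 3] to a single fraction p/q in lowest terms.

893/79

Fold from the inside: start with 3/1.
  2 + 1/3 = 7/3
  3 + 3/7 = 24/7
  3 + 7/24 = 79/24
  11 + 24/79 = 893/79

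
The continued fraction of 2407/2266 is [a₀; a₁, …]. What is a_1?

16

2407 = 1·2266 + 141   →  a_0 = 1
2266 = 16·141 + 10   →  a_1 = 16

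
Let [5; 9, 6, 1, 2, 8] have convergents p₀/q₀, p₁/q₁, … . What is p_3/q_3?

327/64

Using pₖ = aₖpₖ₋₁ + pₖ₋₂, qₖ = aₖqₖ₋₁ + qₖ₋₂ (with p₋₁=1, p₋₂=0, q₋₁=0, q₋₂=1):
  k=0: a=5, p=5, q=1
  k=1: a=9, p=46, q=9
  k=2: a=6, p=281, q=55
  k=3: a=1, p=327, q=64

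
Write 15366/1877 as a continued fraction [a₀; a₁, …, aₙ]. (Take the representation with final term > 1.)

[8; 5, 2, 1, 3, 10, 3]

15366 = 8×1877 + 350
1877 = 5×350 + 127
350 = 2×127 + 96
127 = 1×96 + 31
96 = 3×31 + 3
31 = 10×3 + 1
3 = 3×1 + 0  (stop)
So 15366/1877 = [8; 5, 2, 1, 3, 10, 3].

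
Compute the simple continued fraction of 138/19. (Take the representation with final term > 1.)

138 = 7·19 + 5
19 = 3·5 + 4
5 = 1·4 + 1
4 = 4·1 + 0  (stop)
So 138/19 = [7; 3, 1, 4].

[7; 3, 1, 4]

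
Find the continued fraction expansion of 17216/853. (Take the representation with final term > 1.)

[20; 5, 2, 7, 3, 3]

17216 = 20×853 + 156
853 = 5×156 + 73
156 = 2×73 + 10
73 = 7×10 + 3
10 = 3×3 + 1
3 = 3×1 + 0  (stop)
So 17216/853 = [20; 5, 2, 7, 3, 3].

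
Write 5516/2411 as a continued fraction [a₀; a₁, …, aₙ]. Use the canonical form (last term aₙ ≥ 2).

[2; 3, 2, 9, 7, 5]

5516 = 2*2411 + 694
2411 = 3*694 + 329
694 = 2*329 + 36
329 = 9*36 + 5
36 = 7*5 + 1
5 = 5*1 + 0  (stop)
So 5516/2411 = [2; 3, 2, 9, 7, 5].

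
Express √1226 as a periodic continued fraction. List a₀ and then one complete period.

a₀ = ⌊√1226⌋ = 35.

[35; 70]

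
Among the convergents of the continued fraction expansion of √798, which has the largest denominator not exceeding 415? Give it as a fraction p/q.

6356/225

√798 = [28; 4, 56, …] (period length 2).
Convergents:
  p_0/q_0 = 28/1
  p_1/q_1 = 113/4
  p_2/q_2 = 6356/225
  p_3/q_3 = 25537/904
q_2 = 225 ≤ 415 < 904 = q_3, so the answer is 6356/225.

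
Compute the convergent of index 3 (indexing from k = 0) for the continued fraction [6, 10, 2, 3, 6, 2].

Using pₖ = aₖpₖ₋₁ + pₖ₋₂, qₖ = aₖqₖ₋₁ + qₖ₋₂ (with p₋₁=1, p₋₂=0, q₋₁=0, q₋₂=1):
  k=0: a=6, p=6, q=1
  k=1: a=10, p=61, q=10
  k=2: a=2, p=128, q=21
  k=3: a=3, p=445, q=73

445/73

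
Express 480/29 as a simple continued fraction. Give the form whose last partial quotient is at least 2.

[16; 1, 1, 4, 3]

480 = 16×29 + 16
29 = 1×16 + 13
16 = 1×13 + 3
13 = 4×3 + 1
3 = 3×1 + 0  (stop)
So 480/29 = [16; 1, 1, 4, 3].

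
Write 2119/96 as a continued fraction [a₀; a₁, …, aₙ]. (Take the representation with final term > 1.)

[22; 13, 1, 2, 2]

2119 = 22×96 + 7
96 = 13×7 + 5
7 = 1×5 + 2
5 = 2×2 + 1
2 = 2×1 + 0  (stop)
So 2119/96 = [22; 13, 1, 2, 2].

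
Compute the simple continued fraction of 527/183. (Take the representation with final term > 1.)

[2; 1, 7, 3, 7]

527 = 2*183 + 161
183 = 1*161 + 22
161 = 7*22 + 7
22 = 3*7 + 1
7 = 7*1 + 0  (stop)
So 527/183 = [2; 1, 7, 3, 7].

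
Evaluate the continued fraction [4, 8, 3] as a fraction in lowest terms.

103/25

Fold from the inside: start with 3/1.
  8 + 1/3 = 25/3
  4 + 3/25 = 103/25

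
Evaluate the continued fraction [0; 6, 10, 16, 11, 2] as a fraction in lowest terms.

3723/22708

Fold from the inside: start with 2/1.
  11 + 1/2 = 23/2
  16 + 2/23 = 370/23
  10 + 23/370 = 3723/370
  6 + 370/3723 = 22708/3723
  0 + 3723/22708 = 3723/22708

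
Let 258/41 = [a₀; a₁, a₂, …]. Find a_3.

258 = 6·41 + 12   →  a_0 = 6
41 = 3·12 + 5   →  a_1 = 3
12 = 2·5 + 2   →  a_2 = 2
5 = 2·2 + 1   →  a_3 = 2

2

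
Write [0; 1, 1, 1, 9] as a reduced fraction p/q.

Using pₖ = aₖpₖ₋₁ + pₖ₋₂ and qₖ = aₖqₖ₋₁ + qₖ₋₂:
  k=0: a=0, p=0, q=1
  k=1: a=1, p=1, q=1
  k=2: a=1, p=1, q=2
  k=3: a=1, p=2, q=3
  k=4: a=9, p=19, q=29

19/29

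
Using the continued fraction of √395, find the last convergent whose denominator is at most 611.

√395 = [19; 1, 6, 1, 38, …] (period length 4).
Convergents:
  p_0/q_0 = 19/1
  p_1/q_1 = 20/1
  p_2/q_2 = 139/7
  p_3/q_3 = 159/8
  p_4/q_4 = 6181/311
  p_5/q_5 = 6340/319
  p_6/q_6 = 44221/2225
q_5 = 319 ≤ 611 < 2225 = q_6, so the answer is 6340/319.

6340/319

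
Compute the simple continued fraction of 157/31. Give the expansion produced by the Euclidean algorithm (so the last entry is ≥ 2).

[5; 15, 2]

157 = 5·31 + 2
31 = 15·2 + 1
2 = 2·1 + 0  (stop)
So 157/31 = [5; 15, 2].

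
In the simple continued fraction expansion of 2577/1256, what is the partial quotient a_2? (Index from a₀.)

3

2577 = 2·1256 + 65   →  a_0 = 2
1256 = 19·65 + 21   →  a_1 = 19
65 = 3·21 + 2   →  a_2 = 3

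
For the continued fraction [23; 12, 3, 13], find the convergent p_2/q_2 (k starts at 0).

854/37

Using pₖ = aₖpₖ₋₁ + pₖ₋₂, qₖ = aₖqₖ₋₁ + qₖ₋₂ (with p₋₁=1, p₋₂=0, q₋₁=0, q₋₂=1):
  k=0: a=23, p=23, q=1
  k=1: a=12, p=277, q=12
  k=2: a=3, p=854, q=37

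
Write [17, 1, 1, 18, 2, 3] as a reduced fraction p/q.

4641/265

Using pₖ = aₖpₖ₋₁ + pₖ₋₂ and qₖ = aₖqₖ₋₁ + qₖ₋₂:
  k=0: a=17, p=17, q=1
  k=1: a=1, p=18, q=1
  k=2: a=1, p=35, q=2
  k=3: a=18, p=648, q=37
  k=4: a=2, p=1331, q=76
  k=5: a=3, p=4641, q=265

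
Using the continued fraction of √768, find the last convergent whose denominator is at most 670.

13413/484

√768 = [27; 1, 2, 2, 13, 2, 2, 1, 54, …] (period length 8).
Convergents:
  p_0/q_0 = 27/1
  p_1/q_1 = 28/1
  p_2/q_2 = 83/3
  p_3/q_3 = 194/7
  p_4/q_4 = 2605/94
  p_5/q_5 = 5404/195
  p_6/q_6 = 13413/484
  p_7/q_7 = 18817/679
q_6 = 484 ≤ 670 < 679 = q_7, so the answer is 13413/484.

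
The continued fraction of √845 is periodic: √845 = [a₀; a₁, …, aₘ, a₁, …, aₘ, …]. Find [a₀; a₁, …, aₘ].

[29; 14, 1, 1, 14, 58]

a₀ = ⌊√845⌋ = 29.
With m₀=0, d₀=1 and mₖ₊₁ = dₖaₖ − mₖ, dₖ₊₁ = (n − mₖ₊₁²)/dₖ, aₖ₊₁ = ⌊(a₀+mₖ₊₁)/dₖ₊₁⌋:
  k=1: m=29, d=4, a=14
  k=2: m=27, d=29, a=1
  k=3: m=2, d=29, a=1
  k=4: m=27, d=4, a=14
  k=5: m=29, d=1, a=58
d=1 and a=2a₀=58 at k=5, so the next step gives (m, d) = (29, 4) again — its k=1 value — and the period has length 5.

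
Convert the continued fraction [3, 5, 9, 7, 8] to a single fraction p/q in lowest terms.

Using pₖ = aₖpₖ₋₁ + pₖ₋₂ and qₖ = aₖqₖ₋₁ + qₖ₋₂:
  k=0: a=3, p=3, q=1
  k=1: a=5, p=16, q=5
  k=2: a=9, p=147, q=46
  k=3: a=7, p=1045, q=327
  k=4: a=8, p=8507, q=2662

8507/2662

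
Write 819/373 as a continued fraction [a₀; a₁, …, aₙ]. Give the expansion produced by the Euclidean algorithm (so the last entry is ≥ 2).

819 = 2×373 + 73
373 = 5×73 + 8
73 = 9×8 + 1
8 = 8×1 + 0  (stop)
So 819/373 = [2; 5, 9, 8].

[2; 5, 9, 8]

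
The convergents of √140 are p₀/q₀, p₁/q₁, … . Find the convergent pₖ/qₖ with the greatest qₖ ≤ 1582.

√140 = [11; 1, 4, 1, 22, …] (period length 4).
Convergents:
  p_0/q_0 = 11/1
  p_1/q_1 = 12/1
  p_2/q_2 = 59/5
  p_3/q_3 = 71/6
  p_4/q_4 = 1621/137
  p_5/q_5 = 1692/143
  p_6/q_6 = 8389/709
  p_7/q_7 = 10081/852
  p_8/q_8 = 230171/19453
q_7 = 852 ≤ 1582 < 19453 = q_8, so the answer is 10081/852.

10081/852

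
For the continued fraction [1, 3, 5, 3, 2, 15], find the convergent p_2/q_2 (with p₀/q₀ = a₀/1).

21/16

Using pₖ = aₖpₖ₋₁ + pₖ₋₂, qₖ = aₖqₖ₋₁ + qₖ₋₂ (with p₋₁=1, p₋₂=0, q₋₁=0, q₋₂=1):
  k=0: a=1, p=1, q=1
  k=1: a=3, p=4, q=3
  k=2: a=5, p=21, q=16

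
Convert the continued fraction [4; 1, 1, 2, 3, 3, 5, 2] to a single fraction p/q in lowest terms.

2983/650

Using pₖ = aₖpₖ₋₁ + pₖ₋₂ and qₖ = aₖqₖ₋₁ + qₖ₋₂:
  k=0: a=4, p=4, q=1
  k=1: a=1, p=5, q=1
  k=2: a=1, p=9, q=2
  k=3: a=2, p=23, q=5
  k=4: a=3, p=78, q=17
  k=5: a=3, p=257, q=56
  k=6: a=5, p=1363, q=297
  k=7: a=2, p=2983, q=650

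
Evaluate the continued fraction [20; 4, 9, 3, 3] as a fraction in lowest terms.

7733/382

Using pₖ = aₖpₖ₋₁ + pₖ₋₂ and qₖ = aₖqₖ₋₁ + qₖ₋₂:
  k=0: a=20, p=20, q=1
  k=1: a=4, p=81, q=4
  k=2: a=9, p=749, q=37
  k=3: a=3, p=2328, q=115
  k=4: a=3, p=7733, q=382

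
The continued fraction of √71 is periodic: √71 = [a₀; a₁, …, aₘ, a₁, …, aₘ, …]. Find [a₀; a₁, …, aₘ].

[8; 2, 2, 1, 7, 1, 2, 2, 16]

a₀ = ⌊√71⌋ = 8.
With m₀=0, d₀=1 and mₖ₊₁ = dₖaₖ − mₖ, dₖ₊₁ = (n − mₖ₊₁²)/dₖ, aₖ₊₁ = ⌊(a₀+mₖ₊₁)/dₖ₊₁⌋:
  k=1: m=8, d=7, a=2
  k=2: m=6, d=5, a=2
  k=3: m=4, d=11, a=1
  k=4: m=7, d=2, a=7
  k=5: m=7, d=11, a=1
  k=6: m=4, d=5, a=2
  k=7: m=6, d=7, a=2
  k=8: m=8, d=1, a=16
d=1 and a=2a₀=16 at k=8, so the next step gives (m, d) = (8, 7) again — its k=1 value — and the period has length 8.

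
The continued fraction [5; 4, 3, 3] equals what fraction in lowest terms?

225/43

Fold from the inside: start with 3/1.
  3 + 1/3 = 10/3
  4 + 3/10 = 43/10
  5 + 10/43 = 225/43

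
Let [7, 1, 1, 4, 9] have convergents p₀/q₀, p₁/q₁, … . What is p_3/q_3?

Using pₖ = aₖpₖ₋₁ + pₖ₋₂, qₖ = aₖqₖ₋₁ + qₖ₋₂ (with p₋₁=1, p₋₂=0, q₋₁=0, q₋₂=1):
  k=0: a=7, p=7, q=1
  k=1: a=1, p=8, q=1
  k=2: a=1, p=15, q=2
  k=3: a=4, p=68, q=9

68/9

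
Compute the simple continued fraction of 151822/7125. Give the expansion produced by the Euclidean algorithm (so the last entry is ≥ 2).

[21; 3, 4, 8, 1, 3, 15]

151822 = 21*7125 + 2197
7125 = 3*2197 + 534
2197 = 4*534 + 61
534 = 8*61 + 46
61 = 1*46 + 15
46 = 3*15 + 1
15 = 15*1 + 0  (stop)
So 151822/7125 = [21; 3, 4, 8, 1, 3, 15].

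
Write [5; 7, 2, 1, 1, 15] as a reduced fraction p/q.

Fold from the inside: start with 15/1.
  1 + 1/15 = 16/15
  1 + 15/16 = 31/16
  2 + 16/31 = 78/31
  7 + 31/78 = 577/78
  5 + 78/577 = 2963/577

2963/577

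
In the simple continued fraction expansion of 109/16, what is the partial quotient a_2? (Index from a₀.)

4

109 = 6·16 + 13   →  a_0 = 6
16 = 1·13 + 3   →  a_1 = 1
13 = 4·3 + 1   →  a_2 = 4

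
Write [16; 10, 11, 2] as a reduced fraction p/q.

Fold from the inside: start with 2/1.
  11 + 1/2 = 23/2
  10 + 2/23 = 232/23
  16 + 23/232 = 3735/232

3735/232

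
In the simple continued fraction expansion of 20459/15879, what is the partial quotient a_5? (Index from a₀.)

12

20459 = 1·15879 + 4580   →  a_0 = 1
15879 = 3·4580 + 2139   →  a_1 = 3
4580 = 2·2139 + 302   →  a_2 = 2
2139 = 7·302 + 25   →  a_3 = 7
302 = 12·25 + 2   →  a_4 = 12
25 = 12·2 + 1   →  a_5 = 12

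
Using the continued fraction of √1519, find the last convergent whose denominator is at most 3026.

117001/3002

√1519 = [38; 1, 37, 1, 76, …] (period length 4).
Convergents:
  p_0/q_0 = 38/1
  p_1/q_1 = 39/1
  p_2/q_2 = 1481/38
  p_3/q_3 = 1520/39
  p_4/q_4 = 117001/3002
  p_5/q_5 = 118521/3041
q_4 = 3002 ≤ 3026 < 3041 = q_5, so the answer is 117001/3002.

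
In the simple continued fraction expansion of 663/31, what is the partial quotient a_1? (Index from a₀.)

663 = 21·31 + 12   →  a_0 = 21
31 = 2·12 + 7   →  a_1 = 2

2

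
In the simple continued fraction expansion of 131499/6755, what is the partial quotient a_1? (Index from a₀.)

2

131499 = 19·6755 + 3154   →  a_0 = 19
6755 = 2·3154 + 447   →  a_1 = 2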